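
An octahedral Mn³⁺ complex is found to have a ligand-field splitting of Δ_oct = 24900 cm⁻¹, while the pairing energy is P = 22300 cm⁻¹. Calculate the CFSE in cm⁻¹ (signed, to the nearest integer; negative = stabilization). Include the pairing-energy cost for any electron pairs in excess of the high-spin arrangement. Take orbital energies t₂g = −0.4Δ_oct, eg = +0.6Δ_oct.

Mn sits in group 7; removing 3 electrons leaves Mn³⁺ with 7 − 3 = 4 d electrons.
Here Δ_oct > P (24900 > 22300), so the low-spin state is favoured.
Configuration: t₂g⁴ eg⁰.
Orbital CFSE = -1.6Δ_oct = -1.6 × 24900 = -39840 cm⁻¹.
Excess pairs vs high-spin: 1 − 0 = 1; pairing cost = +22300 cm⁻¹.
Net CFSE = -39840 + 22300 = -17540 cm⁻¹.

-17540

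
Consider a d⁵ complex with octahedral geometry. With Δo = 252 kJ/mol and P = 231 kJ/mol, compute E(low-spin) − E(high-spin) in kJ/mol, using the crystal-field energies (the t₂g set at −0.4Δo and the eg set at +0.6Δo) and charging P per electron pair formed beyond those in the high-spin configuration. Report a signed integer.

High-spin: t₂g³ eg², CFSE = 0.0Δo = 0 kJ/mol.
For low-spin the configuration is t₂g⁵ eg⁰: orbital energy -2.0 × 252 = -504 kJ/mol, and 2 additional pairs relative to high-spin add 462 kJ/mol, giving -42 kJ/mol.
Thus E(LS) − E(HS) = -42 kJ/mol.

-42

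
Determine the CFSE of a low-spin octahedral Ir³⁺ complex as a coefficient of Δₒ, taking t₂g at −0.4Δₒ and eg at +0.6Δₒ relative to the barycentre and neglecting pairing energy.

-2.4 Δₒ

Ir sits in group 9; removing 3 electrons leaves Ir³⁺ with 9 − 3 = 6 d electrons.
Configuration: t₂g⁶ eg⁰.
CFSE = 6(-0.4Δₒ) + 0(0.6Δₒ) = -2.4Δₒ + 0.0Δₒ = -2.4Δₒ.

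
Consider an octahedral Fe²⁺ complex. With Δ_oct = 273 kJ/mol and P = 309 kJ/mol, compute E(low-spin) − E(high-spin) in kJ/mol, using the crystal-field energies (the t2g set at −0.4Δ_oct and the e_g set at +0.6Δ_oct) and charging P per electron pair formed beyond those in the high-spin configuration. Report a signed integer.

Fe is in group 8, so Fe²⁺ is d⁶ (8 − 2 = 6).
High-spin: t2g^4 e_g^2, CFSE = -0.4Δ_oct = -109 kJ/mol.
For low-spin the configuration is t2g^6 e_g^0: orbital energy -2.4 × 273 = -655 kJ/mol, and 2 additional pairs relative to high-spin add 618 kJ/mol, giving -37 kJ/mol.
Thus E(LS) − E(HS) = 72 kJ/mol.

72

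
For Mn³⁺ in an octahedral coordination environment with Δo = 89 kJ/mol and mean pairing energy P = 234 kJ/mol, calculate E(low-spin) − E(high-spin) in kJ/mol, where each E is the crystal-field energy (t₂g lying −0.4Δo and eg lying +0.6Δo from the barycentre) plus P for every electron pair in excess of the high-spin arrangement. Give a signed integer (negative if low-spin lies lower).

Group 7 minus oxidation state +3 gives a d⁴ configuration for Mn³⁺.
High-spin d⁴ fills as t₂g³ eg¹ with CFSE 3(−0.4) + 1(+0.6) = -0.6Δo = -53 kJ/mol.
Low-spin t₂g⁴ eg⁰ gives -1.6Δo = -142 kJ/mol, but forming 1 extra pair costs 1P = 234 kJ/mol, so E(LS) = -142 + 234 = 92 kJ/mol.
The difference is 92 − (-53) = 145 kJ/mol, so high-spin lies lower.

145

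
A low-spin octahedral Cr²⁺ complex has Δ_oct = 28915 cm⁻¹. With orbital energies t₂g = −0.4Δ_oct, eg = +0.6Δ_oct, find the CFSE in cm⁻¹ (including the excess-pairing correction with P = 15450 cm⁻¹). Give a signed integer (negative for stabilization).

-30814

Cr is in group 6, so Cr²⁺ is d⁴ (6 − 2 = 4).
Configuration: t₂g⁴ eg⁰.
The orbital stabilization is -1.6Δ_oct = -1.6 × 28915 = -46264 cm⁻¹.
Relative to high-spin t₂g³ eg¹ (0 paired), the low-spin configuration has 1 additional pair, contributing +1 × 15450 = +15450 cm⁻¹.
Net CFSE = -46264 + 15450 = -30814 cm⁻¹.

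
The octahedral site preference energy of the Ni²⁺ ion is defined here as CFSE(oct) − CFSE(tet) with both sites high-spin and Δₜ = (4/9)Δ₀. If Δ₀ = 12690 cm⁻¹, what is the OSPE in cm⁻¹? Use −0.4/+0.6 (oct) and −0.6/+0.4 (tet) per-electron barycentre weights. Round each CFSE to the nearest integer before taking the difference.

-10716

Ni is in group 10, so Ni²⁺ is d⁸ (10 − 2 = 8).
In an octahedral site d⁸ (HS) is t₂g⁶ eg², giving CFSE(oct) = -1.2Δ₀ = -15228 cm⁻¹.
Tetrahedral e⁴ t₂⁴ gives -0.8Δₜ = -0.8 × (4/9) × 12690 = -4512 cm⁻¹.
Subtracting, OSPE = -15228 − (-4512) = -10716 cm⁻¹.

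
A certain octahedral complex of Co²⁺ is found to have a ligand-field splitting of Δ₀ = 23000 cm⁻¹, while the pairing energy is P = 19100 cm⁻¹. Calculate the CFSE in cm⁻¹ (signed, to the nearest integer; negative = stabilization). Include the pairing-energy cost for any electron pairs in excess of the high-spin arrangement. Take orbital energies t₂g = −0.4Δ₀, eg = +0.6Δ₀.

-22300

Group 9 minus oxidation state +2 gives a d⁷ configuration for Co²⁺.
Here Δ₀ > P (23000 > 19100), so the low-spin state is favoured.
Filling d⁷ accordingly: t₂g⁶ eg¹.
Orbital CFSE = -1.8Δ₀ = -1.8 × 23000 = -41400 cm⁻¹.
Excess pairs vs high-spin: 3 − 2 = 1; pairing cost = +19100 cm⁻¹.
Net CFSE = -41400 + 19100 = -22300 cm⁻¹.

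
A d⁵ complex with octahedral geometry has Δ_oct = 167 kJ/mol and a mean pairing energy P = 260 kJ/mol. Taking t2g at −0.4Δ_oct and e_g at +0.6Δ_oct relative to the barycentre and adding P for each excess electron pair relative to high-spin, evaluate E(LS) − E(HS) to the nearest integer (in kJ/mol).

186

In the high-spin limit (t2g^3 e_g^2) the orbital term is 0.0Δ_oct = 0 kJ/mol, with no excess pairing.
Low-spin t2g^5 e_g^0 gives -2.0Δ_oct = -334 kJ/mol, but forming 2 extra pairs costs 2P = 520 kJ/mol, so E(LS) = -334 + 520 = 186 kJ/mol.
Thus E(LS) − E(HS) = 186 kJ/mol.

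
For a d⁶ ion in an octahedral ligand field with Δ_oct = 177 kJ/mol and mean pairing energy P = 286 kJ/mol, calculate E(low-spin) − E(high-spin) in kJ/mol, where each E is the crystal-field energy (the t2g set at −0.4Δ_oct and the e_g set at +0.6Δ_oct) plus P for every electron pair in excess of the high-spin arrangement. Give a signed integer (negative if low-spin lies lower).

218

High-spin d⁶ fills as t2g^4 e_g^2 with CFSE 4(−0.4) + 2(+0.6) = -0.4Δ_oct = -71 kJ/mol.
Low-spin: t2g^6 e_g^0, orbital CFSE = -2.4Δ_oct = -425 kJ/mol; plus 2 excess pairs × P = +572 kJ/mol; total 147 kJ/mol.
The difference is 147 − (-71) = 218 kJ/mol, so high-spin lies lower.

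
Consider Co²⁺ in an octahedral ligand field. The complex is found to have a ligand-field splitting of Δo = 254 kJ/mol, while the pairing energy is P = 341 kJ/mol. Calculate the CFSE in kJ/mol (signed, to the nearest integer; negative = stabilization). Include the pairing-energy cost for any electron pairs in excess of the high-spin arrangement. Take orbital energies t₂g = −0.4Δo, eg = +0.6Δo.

Co is in group 9, so Co²⁺ is d⁷ (9 − 2 = 7).
Since Δo = 254 kJ/mol < P = 341 kJ/mol, the complex adopts the high-spin configuration.
Configuration: t₂g⁵ eg².
Orbital CFSE = -0.8Δo = -0.8 × 254 = -203 kJ/mol.
High-spin has no excess pairs, so no pairing correction applies.

-203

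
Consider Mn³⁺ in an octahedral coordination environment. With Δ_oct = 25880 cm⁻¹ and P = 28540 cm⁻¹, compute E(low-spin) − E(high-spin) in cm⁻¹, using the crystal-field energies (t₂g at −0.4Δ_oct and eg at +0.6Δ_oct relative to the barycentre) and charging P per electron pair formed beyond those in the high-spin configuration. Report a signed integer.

Mn sits in group 7; removing 3 electrons leaves Mn³⁺ with 7 − 3 = 4 d electrons.
In the high-spin limit (t₂g³ eg¹) the orbital term is -0.6Δ_oct = -15528 cm⁻¹, with no excess pairing.
Low-spin t₂g⁴ eg⁰ gives -1.6Δ_oct = -41408 cm⁻¹, but forming 1 extra pair costs 1P = 28540 cm⁻¹, so E(LS) = -41408 + 28540 = -12868 cm⁻¹.
E(LS) − E(HS) = -12868 − (-15528) = 2660 cm⁻¹.

2660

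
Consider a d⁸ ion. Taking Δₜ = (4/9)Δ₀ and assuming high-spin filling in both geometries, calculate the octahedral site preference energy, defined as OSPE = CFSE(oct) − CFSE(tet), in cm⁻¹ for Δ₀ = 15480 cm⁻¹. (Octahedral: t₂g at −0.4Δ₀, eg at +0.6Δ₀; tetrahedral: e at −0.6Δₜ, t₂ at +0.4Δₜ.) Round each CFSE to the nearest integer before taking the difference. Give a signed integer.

Octahedral (high-spin): t₂g⁶ eg², CFSE = 6(−0.4) + 2(+0.6) = -1.2Δ₀ = -1.2 × 15480 = -18576 cm⁻¹.
Tetrahedral e⁴ t₂⁴ gives -0.8Δₜ = -0.8 × (4/9) × 15480 = -5504 cm⁻¹.
OSPE = -18576 − (-5504) = -13072 cm⁻¹.

-13072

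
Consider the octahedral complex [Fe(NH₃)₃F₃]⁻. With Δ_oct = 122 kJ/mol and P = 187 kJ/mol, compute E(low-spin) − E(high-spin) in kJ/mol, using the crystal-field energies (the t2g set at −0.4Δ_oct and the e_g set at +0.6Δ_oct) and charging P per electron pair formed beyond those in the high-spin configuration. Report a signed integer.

130

Ligand charges: 3×(+0) from NH₃ and 3×(-1) from F⁻ sum to -3; with overall charge -1, Fe is +2.
Fe²⁺: group 8, so d-count = 8 − 2 = 6.
In the high-spin limit (t2g^4 e_g^2) the orbital term is -0.4Δ_oct = -49 kJ/mol, with no excess pairing.
Low-spin t2g^6 e_g^0 gives -2.4Δ_oct = -293 kJ/mol, but forming 2 extra pairs costs 2P = 374 kJ/mol, so E(LS) = -293 + 374 = 81 kJ/mol.
The difference is 81 − (-49) = 130 kJ/mol, so high-spin lies lower.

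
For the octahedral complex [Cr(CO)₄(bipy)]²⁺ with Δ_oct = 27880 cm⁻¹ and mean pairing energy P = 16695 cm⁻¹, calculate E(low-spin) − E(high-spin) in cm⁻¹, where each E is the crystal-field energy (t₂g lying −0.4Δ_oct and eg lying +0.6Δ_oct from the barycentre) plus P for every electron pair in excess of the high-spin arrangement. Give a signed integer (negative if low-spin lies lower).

Ligand charges: 4×(+0) from CO and 1×(+0) from bipy sum to +0; with overall charge +2, Cr is +2.
Group 6 minus oxidation state +2 gives a d⁴ configuration for Cr²⁺.
In the high-spin limit (t₂g³ eg¹) the orbital term is -0.6Δ_oct = -16728 cm⁻¹, with no excess pairing.
Low-spin: t₂g⁴ eg⁰, orbital CFSE = -1.6Δ_oct = -44608 cm⁻¹; plus 1 excess pair × P = +16695 cm⁻¹; total -27913 cm⁻¹.
The difference is -27913 − (-16728) = -11185 cm⁻¹, so low-spin lies lower.

-11185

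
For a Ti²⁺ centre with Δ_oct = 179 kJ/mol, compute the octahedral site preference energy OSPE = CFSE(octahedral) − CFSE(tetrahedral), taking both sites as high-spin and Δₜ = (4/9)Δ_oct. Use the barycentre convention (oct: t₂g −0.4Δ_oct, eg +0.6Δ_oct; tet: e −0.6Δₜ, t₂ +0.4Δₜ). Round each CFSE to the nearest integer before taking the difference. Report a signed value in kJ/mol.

-48

Ti sits in group 4; removing 2 electrons leaves Ti²⁺ with 4 − 2 = 2 d electrons.
In an octahedral site d² (HS) is t₂g² eg⁰, giving CFSE(oct) = -0.8Δ_oct = -143 kJ/mol.
Tetrahedral e² t₂⁰ gives -1.2Δₜ = -1.2 × (4/9) × 179 = -95 kJ/mol.
Subtracting, OSPE = -143 − (-95) = -48 kJ/mol.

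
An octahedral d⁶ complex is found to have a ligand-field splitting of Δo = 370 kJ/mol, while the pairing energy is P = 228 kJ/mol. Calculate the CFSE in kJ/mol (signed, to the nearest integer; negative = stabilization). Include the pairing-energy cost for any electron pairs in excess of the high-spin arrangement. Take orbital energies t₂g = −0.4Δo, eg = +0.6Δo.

-432

Δo > P, so pairing is preferred: the ground state is low-spin.
Configuration: t₂g⁶ eg⁰.
Orbital CFSE = -2.4Δo = -2.4 × 370 = -888 kJ/mol.
Excess pairs vs high-spin: 3 − 1 = 2; pairing cost = +456 kJ/mol.
Net CFSE = -888 + 456 = -432 kJ/mol.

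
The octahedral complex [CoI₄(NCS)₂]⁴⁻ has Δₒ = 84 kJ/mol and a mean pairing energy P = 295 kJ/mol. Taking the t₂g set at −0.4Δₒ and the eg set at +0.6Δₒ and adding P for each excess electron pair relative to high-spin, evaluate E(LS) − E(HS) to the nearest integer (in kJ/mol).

211

Ligand charges: 4×(-1) from I⁻ and 2×(-1) from NCS⁻ sum to -6; with overall charge -4, Co is +2.
Co²⁺: group 9, so d-count = 9 − 2 = 7.
In the high-spin limit (t₂g⁵ eg²) the orbital term is -0.8Δₒ = -67 kJ/mol, with no excess pairing.
Low-spin: t₂g⁶ eg¹, orbital CFSE = -1.8Δₒ = -151 kJ/mol; plus 1 excess pair × P = +295 kJ/mol; total 144 kJ/mol.
Thus E(LS) − E(HS) = 211 kJ/mol.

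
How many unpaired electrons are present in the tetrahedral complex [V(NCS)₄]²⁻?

3

Each NCS⁻ contributes -1; 4 × (-1) = -4. With overall charge -2, V is in the +2 oxidation state.
Group 5 minus oxidation state +2 gives a d³ configuration for V²⁺.
With tetrahedral geometry the complex is necessarily high-spin.
Configuration: e² t₂¹, giving 3 unpaired electrons.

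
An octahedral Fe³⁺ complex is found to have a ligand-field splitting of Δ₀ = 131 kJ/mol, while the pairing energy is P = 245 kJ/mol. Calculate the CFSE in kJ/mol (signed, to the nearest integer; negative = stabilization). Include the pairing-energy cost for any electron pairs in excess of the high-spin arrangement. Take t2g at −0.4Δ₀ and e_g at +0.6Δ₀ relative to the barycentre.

Fe sits in group 8; removing 3 electrons leaves Fe³⁺ with 8 − 3 = 5 d electrons.
With Δ₀ < P the complex is high-spin.
Filling d⁵ accordingly: t2g^3 e_g^2.
Orbital CFSE = 0.0Δ₀ = 0.0 × 131 = 0 kJ/mol.
High-spin has no excess pairs, so no pairing correction applies.

0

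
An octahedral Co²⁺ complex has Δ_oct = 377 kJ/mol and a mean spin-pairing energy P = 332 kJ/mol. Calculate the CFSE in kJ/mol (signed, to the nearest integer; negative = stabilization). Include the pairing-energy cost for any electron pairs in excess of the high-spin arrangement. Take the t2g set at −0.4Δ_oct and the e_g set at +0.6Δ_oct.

Co²⁺: group 9, so d-count = 9 − 2 = 7.
With Δ_oct > P the complex is low-spin.
That gives t2g^6 e_g^1.
Orbital CFSE = -1.8Δ_oct = -1.8 × 377 = -679 kJ/mol.
Excess pairs vs high-spin: 3 − 2 = 1; pairing cost = +332 kJ/mol.
Net CFSE = -679 + 332 = -347 kJ/mol.

-347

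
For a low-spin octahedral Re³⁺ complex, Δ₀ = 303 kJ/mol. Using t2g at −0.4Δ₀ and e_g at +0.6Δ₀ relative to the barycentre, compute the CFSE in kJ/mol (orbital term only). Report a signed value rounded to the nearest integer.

Re sits in group 7; removing 3 electrons leaves Re³⁺ with 7 − 3 = 4 d electrons.
The d⁴ electrons fill as t2g^4 e_g^0.
The orbital stabilization is -1.6Δ₀ = -1.6 × 303 = -485 kJ/mol.

-485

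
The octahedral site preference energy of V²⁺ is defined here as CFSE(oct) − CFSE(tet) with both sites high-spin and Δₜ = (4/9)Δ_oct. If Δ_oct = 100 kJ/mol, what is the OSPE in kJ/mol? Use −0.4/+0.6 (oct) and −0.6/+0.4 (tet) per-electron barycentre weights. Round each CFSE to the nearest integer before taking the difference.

V²⁺: group 5, so d-count = 5 − 2 = 3.
Octahedral (high-spin): t₂g³ eg⁰, CFSE = 3(−0.4) + 0(+0.6) = -1.2Δ_oct = -1.2 × 100 = -120 kJ/mol.
In a tetrahedral site the filling is e² t₂¹: CFSE(tet) = -0.8Δₜ = -0.8 × (4/9)(100) = -36 kJ/mol.
OSPE = -120 − (-36) = -84 kJ/mol.

-84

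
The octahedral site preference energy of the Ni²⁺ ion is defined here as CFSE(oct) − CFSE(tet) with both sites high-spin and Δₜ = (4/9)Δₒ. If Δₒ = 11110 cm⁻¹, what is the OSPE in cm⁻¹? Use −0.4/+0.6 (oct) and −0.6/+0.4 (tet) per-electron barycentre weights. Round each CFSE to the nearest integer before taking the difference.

Ni sits in group 10; removing 2 electrons leaves Ni²⁺ with 10 − 2 = 8 d electrons.
In an octahedral site d⁸ (HS) is t₂g⁶ eg², giving CFSE(oct) = -1.2Δₒ = -13332 cm⁻¹.
Tetrahedral e⁴ t₂⁴ gives -0.8Δₜ = -0.8 × (4/9) × 11110 = -3950 cm⁻¹.
OSPE = -13332 − (-3950) = -9382 cm⁻¹.

-9382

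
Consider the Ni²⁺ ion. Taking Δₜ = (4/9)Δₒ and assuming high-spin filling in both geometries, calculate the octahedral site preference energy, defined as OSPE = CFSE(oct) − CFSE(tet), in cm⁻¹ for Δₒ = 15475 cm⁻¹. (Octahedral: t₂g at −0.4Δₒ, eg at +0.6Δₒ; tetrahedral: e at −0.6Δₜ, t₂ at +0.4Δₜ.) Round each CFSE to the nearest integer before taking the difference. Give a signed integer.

-13068

Group 10 minus oxidation state +2 gives a d⁸ configuration for Ni²⁺.
Octahedral high-spin t2g^6 e_g^2: CFSE = -1.2 × 15475 = -18570 cm⁻¹.
In a tetrahedral site the filling is e^4 t2^4: CFSE(tet) = -0.8Δₜ = -0.8 × (4/9)(15475) = -5502 cm⁻¹.
Subtracting, OSPE = -18570 − (-5502) = -13068 cm⁻¹.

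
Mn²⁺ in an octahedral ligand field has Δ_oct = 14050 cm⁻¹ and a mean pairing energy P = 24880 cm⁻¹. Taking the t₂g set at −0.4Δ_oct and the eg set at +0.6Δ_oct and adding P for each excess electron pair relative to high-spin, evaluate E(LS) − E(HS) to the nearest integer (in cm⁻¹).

Mn is in group 7, so Mn²⁺ is d⁵ (7 − 2 = 5).
High-spin d⁵ fills as t₂g³ eg² with CFSE 3(−0.4) + 2(+0.6) = 0.0Δ_oct = 0 cm⁻¹.
Low-spin t₂g⁵ eg⁰ gives -2.0Δ_oct = -28100 cm⁻¹, but forming 2 extra pairs costs 2P = 49760 cm⁻¹, so E(LS) = -28100 + 49760 = 21660 cm⁻¹.
Thus E(LS) − E(HS) = 21660 cm⁻¹.

21660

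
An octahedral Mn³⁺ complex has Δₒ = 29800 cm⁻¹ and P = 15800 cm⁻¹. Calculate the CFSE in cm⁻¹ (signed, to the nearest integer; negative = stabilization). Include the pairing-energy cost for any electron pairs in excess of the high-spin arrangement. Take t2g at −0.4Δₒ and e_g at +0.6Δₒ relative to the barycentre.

Mn sits in group 7; removing 3 electrons leaves Mn³⁺ with 7 − 3 = 4 d electrons.
Δₒ > P, so pairing is preferred: the ground state is low-spin.
Configuration: t2g^4 e_g^0.
Orbital CFSE = -1.6Δₒ = -1.6 × 29800 = -47680 cm⁻¹.
Excess pairs vs high-spin: 1 − 0 = 1; pairing cost = +15800 cm⁻¹.
Net CFSE = -47680 + 15800 = -31880 cm⁻¹.

-31880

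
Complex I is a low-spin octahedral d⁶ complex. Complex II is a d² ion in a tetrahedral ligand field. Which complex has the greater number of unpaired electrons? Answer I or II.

I: t₂g⁶ eg⁰ → 0 unpaired.
II: With tetrahedral geometry the complex is necessarily high-spin; e^2 t2^0 → 2 unpaired.
So II has more unpaired electrons.

II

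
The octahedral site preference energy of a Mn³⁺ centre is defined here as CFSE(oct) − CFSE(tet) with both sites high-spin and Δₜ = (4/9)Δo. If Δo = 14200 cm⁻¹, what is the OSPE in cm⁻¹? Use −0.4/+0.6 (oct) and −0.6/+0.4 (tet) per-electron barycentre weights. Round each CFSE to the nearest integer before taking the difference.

Mn is in group 7, so Mn³⁺ is d⁴ (7 − 3 = 4).
Octahedral high-spin t₂g³ eg¹: CFSE = -0.6 × 14200 = -8520 cm⁻¹.
Tetrahedral e² t₂² gives -0.4Δₜ = -0.4 × (4/9) × 14200 = -2524 cm⁻¹.
OSPE = CFSE(oct) − CFSE(tet) = -8520 − (-2524) = -5996 cm⁻¹.

-5996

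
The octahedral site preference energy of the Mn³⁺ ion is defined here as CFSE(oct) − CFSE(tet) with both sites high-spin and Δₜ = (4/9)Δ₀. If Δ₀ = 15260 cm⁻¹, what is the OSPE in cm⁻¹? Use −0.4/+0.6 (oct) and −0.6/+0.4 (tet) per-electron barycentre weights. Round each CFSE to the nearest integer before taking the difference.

Group 7 minus oxidation state +3 gives a d⁴ configuration for Mn³⁺.
Octahedral high-spin t2g^3 e_g^1: CFSE = -0.6 × 15260 = -9156 cm⁻¹.
In a tetrahedral site the filling is e^2 t2^2: CFSE(tet) = -0.4Δₜ = -0.4 × (4/9)(15260) = -2713 cm⁻¹.
OSPE = -9156 − (-2713) = -6443 cm⁻¹.

-6443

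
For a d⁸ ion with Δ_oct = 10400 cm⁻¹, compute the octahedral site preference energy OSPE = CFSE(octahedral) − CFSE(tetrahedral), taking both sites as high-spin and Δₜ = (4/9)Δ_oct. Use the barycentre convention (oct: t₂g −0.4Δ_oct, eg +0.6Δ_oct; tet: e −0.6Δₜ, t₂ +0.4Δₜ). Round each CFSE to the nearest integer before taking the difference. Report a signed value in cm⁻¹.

-8782

In an octahedral site d⁸ (HS) is t₂g⁶ eg², giving CFSE(oct) = -1.2Δ_oct = -12480 cm⁻¹.
Tetrahedral e⁴ t₂⁴ gives -0.8Δₜ = -0.8 × (4/9) × 10400 = -3698 cm⁻¹.
OSPE = CFSE(oct) − CFSE(tet) = -12480 − (-3698) = -8782 cm⁻¹.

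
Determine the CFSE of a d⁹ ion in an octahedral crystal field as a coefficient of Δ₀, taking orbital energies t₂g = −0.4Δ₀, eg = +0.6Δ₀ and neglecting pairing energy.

-0.6 Δ₀

Configuration: t₂g⁶ eg³.
CFSE = 6(-0.4Δ₀) + 3(0.6Δ₀) = -2.4Δ₀ + 1.8Δ₀ = -0.6Δ₀.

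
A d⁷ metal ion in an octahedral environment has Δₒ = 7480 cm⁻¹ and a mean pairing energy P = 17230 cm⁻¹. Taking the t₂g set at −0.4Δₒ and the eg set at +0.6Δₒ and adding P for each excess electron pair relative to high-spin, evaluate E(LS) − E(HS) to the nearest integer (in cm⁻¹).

High-spin d⁷ fills as t₂g⁵ eg² with CFSE 5(−0.4) + 2(+0.6) = -0.8Δₒ = -5984 cm⁻¹.
Low-spin: t₂g⁶ eg¹, orbital CFSE = -1.8Δₒ = -13464 cm⁻¹; plus 1 excess pair × P = +17230 cm⁻¹; total 3766 cm⁻¹.
Thus E(LS) − E(HS) = 9750 cm⁻¹.

9750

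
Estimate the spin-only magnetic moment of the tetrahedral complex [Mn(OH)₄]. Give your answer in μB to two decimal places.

3.87 μB

Each OH⁻ contributes -1; 4 × (-1) = -4. With overall charge +0, Mn is in the +4 oxidation state.
Mn sits in group 7; removing 4 electrons leaves Mn⁴⁺ with 7 − 4 = 3 d electrons.
Tetrahedral fields are weak (Δₜ ≈ 4/9 Δₒ), so electrons fill high-spin.
Configuration: e^2 t2^1 → 3 unpaired electrons.
μ(spin-only) = √[3(3+2)] = √15 ≈ 3.87 μB.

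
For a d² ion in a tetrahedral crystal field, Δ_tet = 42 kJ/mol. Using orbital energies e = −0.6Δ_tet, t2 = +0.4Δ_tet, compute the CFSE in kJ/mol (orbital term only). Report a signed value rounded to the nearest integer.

Tetrahedral splitting is small, so the complex is high-spin.
Configuration: e^2 t2^0.
The orbital stabilization is -1.2Δ_tet = -1.2 × 42 = -50 kJ/mol.

-50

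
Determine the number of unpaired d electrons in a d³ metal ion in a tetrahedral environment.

Tetrahedral fields are weak (Δₜ ≈ 4/9 Δₒ), so electrons fill high-spin.
Configuration: e² t₂¹, giving 3 unpaired electrons.

3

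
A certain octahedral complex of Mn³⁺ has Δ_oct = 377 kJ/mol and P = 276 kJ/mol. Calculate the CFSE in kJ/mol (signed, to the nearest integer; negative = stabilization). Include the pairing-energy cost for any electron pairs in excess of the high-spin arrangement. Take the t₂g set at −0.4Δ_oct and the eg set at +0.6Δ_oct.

-327

Group 7 minus oxidation state +3 gives a d⁴ configuration for Mn³⁺.
Here Δ_oct > P (377 > 276), so the low-spin state is favoured.
Configuration: t₂g⁴ eg⁰.
Orbital CFSE = -1.6Δ_oct = -1.6 × 377 = -603 kJ/mol.
Excess pairs vs high-spin: 1 − 0 = 1; pairing cost = +276 kJ/mol.
Net CFSE = -603 + 276 = -327 kJ/mol.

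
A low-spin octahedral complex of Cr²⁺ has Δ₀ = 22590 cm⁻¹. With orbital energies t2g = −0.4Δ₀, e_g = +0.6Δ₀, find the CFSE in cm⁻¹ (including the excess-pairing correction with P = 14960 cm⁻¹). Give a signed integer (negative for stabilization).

-21184

Group 6 minus oxidation state +2 gives a d⁴ configuration for Cr²⁺.
Electron filling gives t2g^4 e_g^0.
The orbital stabilization is -1.6Δ₀ = -1.6 × 22590 = -36144 cm⁻¹.
Relative to high-spin t2g^3 e_g^1 (0 paired), the low-spin configuration has 1 additional pair, contributing +1 × 14960 = +14960 cm⁻¹.
Net CFSE = -36144 + 14960 = -21184 cm⁻¹.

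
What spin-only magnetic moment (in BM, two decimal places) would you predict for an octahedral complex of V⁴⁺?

V sits in group 5; removing 4 electrons leaves V⁴⁺ with 5 − 4 = 1 d electrons.
Configuration: t2g^1 e_g^0 → 1 unpaired electron.
μ(spin-only) = √[1(1+2)] = √3 ≈ 1.73 BM.

1.73 BM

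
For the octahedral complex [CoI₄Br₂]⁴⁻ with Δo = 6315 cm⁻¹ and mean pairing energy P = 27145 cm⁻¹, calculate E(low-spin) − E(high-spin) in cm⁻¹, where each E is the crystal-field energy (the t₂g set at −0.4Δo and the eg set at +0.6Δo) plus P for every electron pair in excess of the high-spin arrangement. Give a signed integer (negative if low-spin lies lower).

Ligand charges: 4×(-1) from I⁻ and 2×(-1) from Br⁻ sum to -6; with overall charge -4, Co is +2.
Group 9 minus oxidation state +2 gives a d⁷ configuration for Co²⁺.
High-spin d⁷ fills as t₂g⁵ eg² with CFSE 5(−0.4) + 2(+0.6) = -0.8Δo = -5052 cm⁻¹.
For low-spin the configuration is t₂g⁶ eg¹: orbital energy -1.8 × 6315 = -11367 cm⁻¹, and 1 additional pair relative to high-spin adds 27145 cm⁻¹, giving 15778 cm⁻¹.
Thus E(LS) − E(HS) = 20830 cm⁻¹.

20830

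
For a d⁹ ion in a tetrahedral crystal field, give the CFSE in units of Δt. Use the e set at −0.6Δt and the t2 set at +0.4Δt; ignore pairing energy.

Tetrahedral splitting is small, so the complex is high-spin.
Configuration: e^4 t2^5.
CFSE = 4(-0.6Δt) + 5(0.4Δt) = -2.4Δt + 2.0Δt = -0.4Δt.

-0.4 Δt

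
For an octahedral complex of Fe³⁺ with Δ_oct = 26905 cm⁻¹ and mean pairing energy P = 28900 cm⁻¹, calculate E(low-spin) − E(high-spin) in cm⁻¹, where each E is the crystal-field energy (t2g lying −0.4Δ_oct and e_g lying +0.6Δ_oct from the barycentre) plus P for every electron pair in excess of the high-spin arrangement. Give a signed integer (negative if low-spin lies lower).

Fe³⁺: group 8, so d-count = 8 − 3 = 5.
In the high-spin limit (t2g^3 e_g^2) the orbital term is 0.0Δ_oct = 0 cm⁻¹, with no excess pairing.
Low-spin t2g^5 e_g^0 gives -2.0Δ_oct = -53810 cm⁻¹, but forming 2 extra pairs costs 2P = 57800 cm⁻¹, so E(LS) = -53810 + 57800 = 3990 cm⁻¹.
E(LS) − E(HS) = 3990 − (0) = 3990 cm⁻¹.

3990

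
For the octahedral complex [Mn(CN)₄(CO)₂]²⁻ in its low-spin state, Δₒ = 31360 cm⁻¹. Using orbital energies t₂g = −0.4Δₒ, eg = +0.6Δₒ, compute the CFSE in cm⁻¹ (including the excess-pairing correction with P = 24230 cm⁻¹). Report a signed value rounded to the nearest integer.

Ligand charges: 4×(-1) from CN⁻ and 2×(+0) from CO sum to -4; with overall charge -2, Mn is +2.
Group 7 minus oxidation state +2 gives a d⁵ configuration for Mn²⁺.
Electron filling gives t₂g⁵ eg⁰.
CFSE(orbital) = 5×(-0.4Δₒ) + 0×(0.6Δₒ) = -2.0Δₒ; with Δₒ = 31360 cm⁻¹ that is -62720 cm⁻¹.
High-spin d⁵ would be t₂g³ eg² with 0 pairs; low-spin has 2, so 2 excess pairs cost +2P = +48460 cm⁻¹.
Combining: -62720 + 48460 = -14260 cm⁻¹.

-14260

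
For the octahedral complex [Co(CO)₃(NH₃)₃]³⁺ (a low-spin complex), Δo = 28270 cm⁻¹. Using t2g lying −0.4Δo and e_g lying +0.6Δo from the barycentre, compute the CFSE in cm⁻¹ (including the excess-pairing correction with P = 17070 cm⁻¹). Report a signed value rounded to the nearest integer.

Ligand charges: 3×(+0) from CO and 3×(+0) from NH₃ sum to +0; with overall charge +3, Co is +3.
Co is in group 9, so Co³⁺ is d⁶ (9 − 3 = 6).
The d⁶ electrons fill as t2g^6 e_g^0.
Orbital CFSE = 6(-0.4) + 0(0.6) = -2.4Δo = -2.4 × 28270 = -67848 cm⁻¹.
Pairing penalty: 3 pairs vs 1 in the high-spin reference → 2 extra × P = 34140 cm⁻¹.
Combining: -67848 + 34140 = -33708 cm⁻¹.

-33708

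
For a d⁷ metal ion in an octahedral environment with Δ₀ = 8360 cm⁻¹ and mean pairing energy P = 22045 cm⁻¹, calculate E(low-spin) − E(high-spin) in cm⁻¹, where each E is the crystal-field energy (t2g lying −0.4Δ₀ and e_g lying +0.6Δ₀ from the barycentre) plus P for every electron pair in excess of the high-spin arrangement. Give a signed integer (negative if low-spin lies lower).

13685

High-spin: t2g^5 e_g^2, CFSE = -0.8Δ₀ = -6688 cm⁻¹.
Low-spin: t2g^6 e_g^1, orbital CFSE = -1.8Δ₀ = -15048 cm⁻¹; plus 1 excess pair × P = +22045 cm⁻¹; total 6997 cm⁻¹.
Thus E(LS) − E(HS) = 13685 cm⁻¹.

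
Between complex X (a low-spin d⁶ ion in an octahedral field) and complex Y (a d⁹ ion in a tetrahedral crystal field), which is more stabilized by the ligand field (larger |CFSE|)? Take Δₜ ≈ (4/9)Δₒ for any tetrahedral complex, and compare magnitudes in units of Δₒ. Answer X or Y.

X

X: t2g^6 e_g^0, CFSE = -2.4Δₒ.
Y: Tetrahedral splitting is small, so the complex is high-spin; e^4 t2^5, CFSE = -0.4Δₜ ≈ -0.18Δₒ.
So X has the larger |CFSE|.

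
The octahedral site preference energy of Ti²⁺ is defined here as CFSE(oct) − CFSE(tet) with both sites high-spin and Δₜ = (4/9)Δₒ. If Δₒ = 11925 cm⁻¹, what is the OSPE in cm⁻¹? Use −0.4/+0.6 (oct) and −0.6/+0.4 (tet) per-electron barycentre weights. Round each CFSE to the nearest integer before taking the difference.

Group 4 minus oxidation state +2 gives a d² configuration for Ti²⁺.
Octahedral high-spin t2g^2 e_g^0: CFSE = -0.8 × 11925 = -9540 cm⁻¹.
In a tetrahedral site the filling is e^2 t2^0: CFSE(tet) = -1.2Δₜ = -1.2 × (4/9)(11925) = -6360 cm⁻¹.
OSPE = -9540 − (-6360) = -3180 cm⁻¹.

-3180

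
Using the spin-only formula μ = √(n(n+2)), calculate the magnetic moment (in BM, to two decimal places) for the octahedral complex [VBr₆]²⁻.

Each Br⁻ contributes -1; 6 × (-1) = -6. With overall charge -2, V is in the +4 oxidation state.
V is in group 5, so V⁴⁺ is d¹ (5 − 4 = 1).
Configuration: t₂g¹ eg⁰ → 1 unpaired electron.
μ(spin-only) = √[1(1+2)] = √3 ≈ 1.73 BM.

1.73 BM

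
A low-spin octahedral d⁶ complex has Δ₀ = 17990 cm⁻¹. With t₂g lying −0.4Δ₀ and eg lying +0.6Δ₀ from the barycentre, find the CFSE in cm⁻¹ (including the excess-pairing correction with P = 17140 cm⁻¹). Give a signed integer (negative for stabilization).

The d⁶ electrons fill as t₂g⁶ eg⁰.
The orbital stabilization is -2.4Δ₀ = -2.4 × 17990 = -43176 cm⁻¹.
Relative to high-spin t₂g⁴ eg² (1 paired), the low-spin configuration has 2 additional pairs, contributing +2 × 17140 = +34280 cm⁻¹.
Net CFSE = -43176 + 34280 = -8896 cm⁻¹.

-8896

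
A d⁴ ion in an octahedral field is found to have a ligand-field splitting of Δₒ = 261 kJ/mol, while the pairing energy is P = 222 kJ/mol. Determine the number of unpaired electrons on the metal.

With Δₒ > P the complex is low-spin.
Filling d⁴ accordingly: t₂g⁴ eg⁰.
Unpaired electrons: 2.

2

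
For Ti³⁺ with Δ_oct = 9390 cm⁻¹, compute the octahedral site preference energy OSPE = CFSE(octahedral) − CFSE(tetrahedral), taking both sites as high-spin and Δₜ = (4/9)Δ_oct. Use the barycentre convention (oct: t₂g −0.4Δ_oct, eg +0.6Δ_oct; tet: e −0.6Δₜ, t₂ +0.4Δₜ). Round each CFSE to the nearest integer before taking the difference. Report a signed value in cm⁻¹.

-1252

Group 4 minus oxidation state +3 gives a d¹ configuration for Ti³⁺.
Octahedral high-spin t2g^1 e_g^0: CFSE = -0.4 × 9390 = -3756 cm⁻¹.
In a tetrahedral site the filling is e^1 t2^0: CFSE(tet) = -0.6Δₜ = -0.6 × (4/9)(9390) = -2504 cm⁻¹.
OSPE = CFSE(oct) − CFSE(tet) = -3756 − (-2504) = -1252 cm⁻¹.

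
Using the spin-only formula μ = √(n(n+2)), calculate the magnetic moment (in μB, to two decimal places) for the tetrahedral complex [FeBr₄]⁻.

Each Br⁻ contributes -1; 4 × (-1) = -4. With overall charge -1, Fe is in the +3 oxidation state.
Fe sits in group 8; removing 3 electrons leaves Fe³⁺ with 8 − 3 = 5 d electrons.
Tetrahedral splitting is small, so the complex is high-spin.
Configuration: e² t₂³ → 5 unpaired electrons.
μ(spin-only) = √[5(5+2)] = √35 ≈ 5.92 μB.

5.92 μB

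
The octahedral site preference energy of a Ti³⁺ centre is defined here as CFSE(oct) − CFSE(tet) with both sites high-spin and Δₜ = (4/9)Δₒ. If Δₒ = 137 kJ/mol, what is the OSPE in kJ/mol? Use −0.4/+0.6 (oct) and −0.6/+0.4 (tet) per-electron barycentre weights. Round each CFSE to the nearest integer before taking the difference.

-18

Ti sits in group 4; removing 3 electrons leaves Ti³⁺ with 4 − 3 = 1 d electrons.
Octahedral high-spin t2g^1 e_g^0: CFSE = -0.4 × 137 = -55 kJ/mol.
In a tetrahedral site the filling is e^1 t2^0: CFSE(tet) = -0.6Δₜ = -0.6 × (4/9)(137) = -37 kJ/mol.
OSPE = -55 − (-37) = -18 kJ/mol.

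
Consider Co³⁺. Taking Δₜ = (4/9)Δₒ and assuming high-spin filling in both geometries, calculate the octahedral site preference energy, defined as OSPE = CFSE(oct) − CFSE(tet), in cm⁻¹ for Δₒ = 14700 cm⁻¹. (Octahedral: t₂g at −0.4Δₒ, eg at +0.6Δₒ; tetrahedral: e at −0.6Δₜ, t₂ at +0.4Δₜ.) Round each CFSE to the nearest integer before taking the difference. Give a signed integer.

Co is in group 9, so Co³⁺ is d⁶ (9 − 3 = 6).
Octahedral high-spin t₂g⁴ eg²: CFSE = -0.4 × 14700 = -5880 cm⁻¹.
Tetrahedral: e³ t₂³, CFSE = 3(−0.6) + 3(+0.4) = -0.6Δₜ = -0.6 × (4/9) × 14700 = -3920 cm⁻¹.
Subtracting, OSPE = -5880 − (-3920) = -1960 cm⁻¹.

-1960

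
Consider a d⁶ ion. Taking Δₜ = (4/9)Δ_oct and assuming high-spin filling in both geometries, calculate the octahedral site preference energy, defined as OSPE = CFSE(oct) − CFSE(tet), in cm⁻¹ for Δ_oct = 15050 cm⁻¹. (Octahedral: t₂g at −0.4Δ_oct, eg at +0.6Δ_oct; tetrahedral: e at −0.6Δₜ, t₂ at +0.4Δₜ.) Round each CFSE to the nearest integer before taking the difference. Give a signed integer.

Octahedral high-spin t₂g⁴ eg²: CFSE = -0.4 × 15050 = -6020 cm⁻¹.
Tetrahedral e³ t₂³ gives -0.6Δₜ = -0.6 × (4/9) × 15050 = -4013 cm⁻¹.
OSPE = -6020 − (-4013) = -2007 cm⁻¹.

-2007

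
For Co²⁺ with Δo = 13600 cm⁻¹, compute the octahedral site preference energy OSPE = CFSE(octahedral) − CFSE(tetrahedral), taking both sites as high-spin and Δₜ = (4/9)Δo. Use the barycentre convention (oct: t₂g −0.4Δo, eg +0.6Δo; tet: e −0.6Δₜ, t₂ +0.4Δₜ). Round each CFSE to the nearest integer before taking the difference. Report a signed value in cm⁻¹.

Co²⁺: group 9, so d-count = 9 − 2 = 7.
In an octahedral site d⁷ (HS) is t2g^5 e_g^2, giving CFSE(oct) = -0.8Δo = -10880 cm⁻¹.
In a tetrahedral site the filling is e^4 t2^3: CFSE(tet) = -1.2Δₜ = -1.2 × (4/9)(13600) = -7253 cm⁻¹.
Subtracting, OSPE = -10880 − (-7253) = -3627 cm⁻¹.

-3627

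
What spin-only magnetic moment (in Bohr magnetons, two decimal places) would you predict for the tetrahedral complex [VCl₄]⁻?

2.83 Bohr magnetons

Each Cl⁻ contributes -1; 4 × (-1) = -4. With overall charge -1, V is in the +3 oxidation state.
V³⁺: group 5, so d-count = 5 − 3 = 2.
Tetrahedral splitting is small, so the complex is high-spin.
Configuration: e² t₂⁰ → 2 unpaired electrons.
μ(spin-only) = √[2(2+2)] = √8 ≈ 2.83 Bohr magnetons.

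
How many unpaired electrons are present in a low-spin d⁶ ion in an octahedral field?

0

Configuration: t2g^6 e_g^0, giving 0 unpaired electrons.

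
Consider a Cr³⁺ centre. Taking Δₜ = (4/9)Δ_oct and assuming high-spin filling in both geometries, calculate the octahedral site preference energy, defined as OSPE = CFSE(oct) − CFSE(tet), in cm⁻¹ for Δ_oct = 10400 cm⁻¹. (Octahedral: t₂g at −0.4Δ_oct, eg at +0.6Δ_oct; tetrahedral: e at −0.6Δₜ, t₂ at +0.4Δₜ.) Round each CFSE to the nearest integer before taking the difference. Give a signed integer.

Cr sits in group 6; removing 3 electrons leaves Cr³⁺ with 6 − 3 = 3 d electrons.
Octahedral (high-spin): t2g^3 e_g^0, CFSE = 3(−0.4) + 0(+0.6) = -1.2Δ_oct = -1.2 × 10400 = -12480 cm⁻¹.
Tetrahedral: e^2 t2^1, CFSE = 2(−0.6) + 1(+0.4) = -0.8Δₜ = -0.8 × (4/9) × 10400 = -3698 cm⁻¹.
OSPE = CFSE(oct) − CFSE(tet) = -12480 − (-3698) = -8782 cm⁻¹.

-8782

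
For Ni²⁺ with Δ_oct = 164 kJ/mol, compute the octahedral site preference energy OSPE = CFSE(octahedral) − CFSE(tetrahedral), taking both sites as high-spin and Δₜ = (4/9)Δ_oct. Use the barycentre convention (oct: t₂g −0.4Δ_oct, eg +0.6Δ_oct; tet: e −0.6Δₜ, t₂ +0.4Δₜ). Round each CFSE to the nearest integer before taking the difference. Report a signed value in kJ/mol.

-139

Ni is in group 10, so Ni²⁺ is d⁸ (10 − 2 = 8).
In an octahedral site d⁸ (HS) is t2g^6 e_g^2, giving CFSE(oct) = -1.2Δ_oct = -197 kJ/mol.
Tetrahedral: e^4 t2^4, CFSE = 4(−0.6) + 4(+0.4) = -0.8Δₜ = -0.8 × (4/9) × 164 = -58 kJ/mol.
OSPE = -197 − (-58) = -139 kJ/mol.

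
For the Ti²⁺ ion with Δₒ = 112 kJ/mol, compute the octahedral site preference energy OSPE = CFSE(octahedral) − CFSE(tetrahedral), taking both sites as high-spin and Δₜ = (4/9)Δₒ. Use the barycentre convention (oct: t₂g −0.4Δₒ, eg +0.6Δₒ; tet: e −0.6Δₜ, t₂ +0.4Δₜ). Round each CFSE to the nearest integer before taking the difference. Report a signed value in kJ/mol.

-30

Ti²⁺: group 4, so d-count = 4 − 2 = 2.
In an octahedral site d² (HS) is t₂g² eg⁰, giving CFSE(oct) = -0.8Δₒ = -90 kJ/mol.
In a tetrahedral site the filling is e² t₂⁰: CFSE(tet) = -1.2Δₜ = -1.2 × (4/9)(112) = -60 kJ/mol.
OSPE = CFSE(oct) − CFSE(tet) = -90 − (-60) = -30 kJ/mol.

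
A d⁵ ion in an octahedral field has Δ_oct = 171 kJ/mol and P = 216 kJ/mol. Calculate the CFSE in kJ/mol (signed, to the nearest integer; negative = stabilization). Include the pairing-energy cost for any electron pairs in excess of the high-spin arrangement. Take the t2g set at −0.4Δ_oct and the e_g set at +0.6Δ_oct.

Δ_oct < P, so pairing is avoided: the ground state is high-spin.
Filling d⁵ accordingly: t2g^3 e_g^2.
Orbital CFSE = 0.0Δ_oct = 0.0 × 171 = 0 kJ/mol.
High-spin has no excess pairs, so no pairing correction applies.

0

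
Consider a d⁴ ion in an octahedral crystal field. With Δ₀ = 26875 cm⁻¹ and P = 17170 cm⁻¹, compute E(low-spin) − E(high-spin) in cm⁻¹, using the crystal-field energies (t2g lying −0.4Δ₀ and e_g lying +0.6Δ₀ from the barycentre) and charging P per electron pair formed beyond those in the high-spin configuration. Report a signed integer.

-9705

In the high-spin limit (t2g^3 e_g^1) the orbital term is -0.6Δ₀ = -16125 cm⁻¹, with no excess pairing.
Low-spin: t2g^4 e_g^0, orbital CFSE = -1.6Δ₀ = -43000 cm⁻¹; plus 1 excess pair × P = +17170 cm⁻¹; total -25830 cm⁻¹.
The difference is -25830 − (-16125) = -9705 cm⁻¹, so low-spin lies lower.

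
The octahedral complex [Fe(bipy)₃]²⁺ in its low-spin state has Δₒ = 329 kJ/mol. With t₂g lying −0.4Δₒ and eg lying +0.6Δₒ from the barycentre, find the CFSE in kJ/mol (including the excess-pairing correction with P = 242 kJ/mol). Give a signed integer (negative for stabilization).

-306

bipy is neutral, so the +2 overall charge sits on Fe: oxidation state +2.
Fe sits in group 8; removing 2 electrons leaves Fe²⁺ with 8 − 2 = 6 d electrons.
Configuration: t₂g⁶ eg⁰.
The orbital stabilization is -2.4Δₒ = -2.4 × 329 = -790 kJ/mol.
High-spin d⁶ would be t₂g⁴ eg² with 1 pair; low-spin has 3, so 2 excess pairs cost +2P = +484 kJ/mol.
Net CFSE = -790 + 484 = -306 kJ/mol.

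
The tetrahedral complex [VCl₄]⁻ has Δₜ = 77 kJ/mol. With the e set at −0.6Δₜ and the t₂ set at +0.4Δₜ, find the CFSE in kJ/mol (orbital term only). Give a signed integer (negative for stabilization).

Each Cl⁻ contributes -1; 4 × (-1) = -4. With overall charge -1, V is in the +3 oxidation state.
V is in group 5, so V³⁺ is d² (5 − 3 = 2).
Tetrahedral fields are weak (Δₜ ≈ 4/9 Δₒ), so electrons fill high-spin.
The d² electrons fill as e² t₂⁰.
The orbital stabilization is -1.2Δₜ = -1.2 × 77 = -92 kJ/mol.

-92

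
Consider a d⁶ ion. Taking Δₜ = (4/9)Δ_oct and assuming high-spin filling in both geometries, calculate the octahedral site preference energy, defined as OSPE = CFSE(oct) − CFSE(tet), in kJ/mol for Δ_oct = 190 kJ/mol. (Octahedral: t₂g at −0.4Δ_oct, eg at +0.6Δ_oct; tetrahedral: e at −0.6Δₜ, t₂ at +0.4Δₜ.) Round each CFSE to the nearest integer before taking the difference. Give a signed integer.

Octahedral (high-spin): t₂g⁴ eg², CFSE = 4(−0.4) + 2(+0.6) = -0.4Δ_oct = -0.4 × 190 = -76 kJ/mol.
In a tetrahedral site the filling is e³ t₂³: CFSE(tet) = -0.6Δₜ = -0.6 × (4/9)(190) = -51 kJ/mol.
Subtracting, OSPE = -76 − (-51) = -25 kJ/mol.

-25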